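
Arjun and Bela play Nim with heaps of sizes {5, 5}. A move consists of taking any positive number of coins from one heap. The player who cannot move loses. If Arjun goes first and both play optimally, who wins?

Nim-sum: 5 XOR 5 = 0.
The nim-sum is 0, so this is a P-position: the player to move is in a losing position under optimal play; Arjun is about to move from it and so loses — Bela wins.

Bela wins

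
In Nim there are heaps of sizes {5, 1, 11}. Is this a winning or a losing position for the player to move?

In binary:
  0101  (5)
  0001  (1)
  1011  (11)
  ----
  1111  (15)
The nim-sum is 15 ≠ 0, so this is an N-position: the player to move can win.

Winning position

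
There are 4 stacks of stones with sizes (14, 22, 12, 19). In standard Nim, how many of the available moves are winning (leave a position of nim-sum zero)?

3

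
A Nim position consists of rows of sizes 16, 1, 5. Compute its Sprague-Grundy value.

20

Compute the nim-sum pairwise:
16 ⊕ 1 = 17
17 ⊕ 5 = 20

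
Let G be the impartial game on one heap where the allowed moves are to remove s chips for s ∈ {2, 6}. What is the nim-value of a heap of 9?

Compute g(0), g(1), … for moves {2, 6}:
g(0) = mex{} = 0
g(1) = mex{} = 0
g(2) = mex{0} = 1
g(3) = mex{0} = 1
g(4) = mex{1} = 0
g(5) = mex{1} = 0
g(6) = mex{0} = 1
g(7) = mex{0} = 1
g(8) = mex{1} = 0
g(9) = mex{1} = 0
So g(9) = 0.

0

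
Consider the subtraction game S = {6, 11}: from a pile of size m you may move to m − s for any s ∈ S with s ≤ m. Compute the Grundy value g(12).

2

Build the Grundy sequence with g(k) = mex{g(k−s) : s ∈ {6, 11}, s ≤ k}:
g(0) = mex{} = 0
g(1) = mex{} = 0
g(2) = mex{} = 0
g(3) = mex{} = 0
g(4) = mex{} = 0
g(5) = mex{} = 0
g(6) = mex{0} = 1
g(7) = mex{0} = 1
g(8) = mex{0} = 1
g(9) = mex{0} = 1
g(10) = mex{0} = 1
g(11) = mex{0} = 1
g(12) = mex{0,1} = 2
So g(12) = 2.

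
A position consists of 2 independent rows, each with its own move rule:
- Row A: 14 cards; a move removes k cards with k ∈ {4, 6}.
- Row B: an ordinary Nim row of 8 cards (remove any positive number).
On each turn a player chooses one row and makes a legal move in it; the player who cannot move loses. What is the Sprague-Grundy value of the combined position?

9

Build the Grundy sequence for row A with g(k) = mex{g(k−s) : s ∈ {4, 6}, s ≤ k}:
g(0) = mex{} = 0
g(1) = mex{} = 0
g(2) = mex{} = 0
g(3) = mex{} = 0
g(4) = mex{0} = 1
g(5) = mex{0} = 1
g(6) = mex{0} = 1
g(7) = mex{0} = 1
g(8) = mex{0,1} = 2
g(9) = mex{0,1} = 2
g(10) = mex{1} = 0
g(11) = mex{1} = 0
g(12) = mex{1,2} = 0
g(13) = mex{1,2} = 0
g(14) = mex{0,2} = 1
So g(14) = 1.
Row B is a plain Nim row of size 8, so its Grundy value is 8.
The value of a disjunctive sum is the nim-sum of the parts.
Combined value = 1 ⊕ 8 = 9.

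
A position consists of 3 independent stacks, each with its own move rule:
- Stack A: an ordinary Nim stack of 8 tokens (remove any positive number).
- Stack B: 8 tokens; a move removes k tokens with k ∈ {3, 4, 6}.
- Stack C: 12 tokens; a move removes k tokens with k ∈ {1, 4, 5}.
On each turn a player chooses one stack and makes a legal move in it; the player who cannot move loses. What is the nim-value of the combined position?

Stack A is a plain Nim stack of size 8, so its Grundy value is 8.
Grundy values for stack B (subtraction set {3, 4, 6}):
k:     0  1  2  3  4  5  6  7  8
g(k):  0  0  0  1  1  1  2  2  2
So g(8) = 2.
Grundy values for stack C (subtraction set {1, 4, 5}):
g(0) = mex{} = 0
g(1) = mex{0} = 1
g(2) = mex{1} = 0
g(3) = mex{0} = 1
g(4) = mex{0,1} = 2
g(5) = mex{0,1,2} = 3
g(6) = mex{0,1,3} = 2
g(7) = mex{0,1,2} = 3
g(8) = mex{1,2,3} = 0
g(9) = mex{0,2,3} = 1
g(10) = mex{1,2,3} = 0
g(11) = mex{0,2,3} = 1
g(12) = mex{0,1,3} = 2
So g(12) = 2.
The value of a disjunctive sum is the nim-sum of the parts.
Combined value = 8 ⊕ 2 ⊕ 2 = 8.

8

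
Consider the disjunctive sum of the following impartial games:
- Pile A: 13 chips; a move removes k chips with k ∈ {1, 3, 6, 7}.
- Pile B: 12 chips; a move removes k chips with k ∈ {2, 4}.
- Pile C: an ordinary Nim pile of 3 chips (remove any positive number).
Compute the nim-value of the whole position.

2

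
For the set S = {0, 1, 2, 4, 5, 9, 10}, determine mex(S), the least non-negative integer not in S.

The values 0, 1, 2 are all present; 3 is the first non-negative integer missing from the set.

3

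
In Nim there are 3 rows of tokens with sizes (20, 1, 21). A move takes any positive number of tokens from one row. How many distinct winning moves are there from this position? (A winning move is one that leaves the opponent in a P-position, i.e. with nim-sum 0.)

Nim-sum: 20 XOR 1 XOR 21 = 0.
The nim-sum is already 0, so every move leaves a nonzero nim-sum — there are no winning moves.

0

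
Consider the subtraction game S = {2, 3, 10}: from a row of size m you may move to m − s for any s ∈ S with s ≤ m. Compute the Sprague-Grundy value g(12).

0

Grundy values for subtraction set {2, 3, 10}:
g(0) = mex{} = 0
g(1) = mex{} = 0
g(2) = mex{0} = 1
g(3) = mex{0} = 1
g(4) = mex{0,1} = 2
g(5) = mex{1} = 0
g(6) = mex{1,2} = 0
g(7) = mex{0,2} = 1
g(8) = mex{0} = 1
g(9) = mex{0,1} = 2
g(10) = mex{0,1} = 2
g(11) = mex{0,1,2} = 3
g(12) = mex{1,2} = 0
So g(12) = 0.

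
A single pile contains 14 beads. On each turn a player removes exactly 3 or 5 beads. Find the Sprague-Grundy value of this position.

Grundy values for subtraction set {3, 5}:
g(0) = mex{} = 0
g(1) = mex{} = 0
g(2) = mex{} = 0
g(3) = mex{0} = 1
g(4) = mex{0} = 1
g(5) = mex{0} = 1
g(6) = mex{0,1} = 2
g(7) = mex{0,1} = 2
g(8) = mex{1} = 0
g(9) = mex{1,2} = 0
g(10) = mex{1,2} = 0
g(11) = mex{0,2} = 1
g(12) = mex{0,2} = 1
g(13) = mex{0} = 1
g(14) = mex{0,1} = 2
So g(14) = 2.

2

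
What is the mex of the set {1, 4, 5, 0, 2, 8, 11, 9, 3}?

The values 0, 1, 2, 3, 4, 5 are all present; 6 is the first non-negative integer missing from the set.

6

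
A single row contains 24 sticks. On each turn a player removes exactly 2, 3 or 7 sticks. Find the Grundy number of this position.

Compute g(0), g(1), … for moves {2, 3, 7}:
k:     0  1  2  3  4  5  6  7  8  9 10 11 12 13 14 15 16 17 18 19 20 21 22 23 24
g(k):  0  0  1  1  2  0  0  1  1  2  0  0  1  1  2  0  0  1  1  2  0  0  1  1  2
So g(24) = 2.

2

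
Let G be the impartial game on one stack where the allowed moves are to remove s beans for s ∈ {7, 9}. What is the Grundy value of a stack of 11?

Build the Grundy sequence with g(k) = mex{g(k−s) : s ∈ {7, 9}, s ≤ k}:
g(0) = mex{} = 0
g(1) = mex{} = 0
g(2) = mex{} = 0
g(3) = mex{} = 0
g(4) = mex{} = 0
g(5) = mex{} = 0
g(6) = mex{} = 0
g(7) = mex{0} = 1
g(8) = mex{0} = 1
g(9) = mex{0} = 1
g(10) = mex{0} = 1
g(11) = mex{0} = 1
So g(11) = 1.

1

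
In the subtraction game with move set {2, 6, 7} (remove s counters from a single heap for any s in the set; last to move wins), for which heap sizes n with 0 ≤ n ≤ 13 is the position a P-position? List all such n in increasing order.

0, 1, 4, 5, 9, 13

Compute g(0), g(1), … for moves {2, 6, 7}:
k:     0  1  2  3  4  5  6  7  8  9 10 11 12 13
g(k):  0  0  1  1  0  0  1  1  2  0  3  1  2  0
The P-positions (g = 0) in 0..13 are 0, 1, 4, 5, 9, 13.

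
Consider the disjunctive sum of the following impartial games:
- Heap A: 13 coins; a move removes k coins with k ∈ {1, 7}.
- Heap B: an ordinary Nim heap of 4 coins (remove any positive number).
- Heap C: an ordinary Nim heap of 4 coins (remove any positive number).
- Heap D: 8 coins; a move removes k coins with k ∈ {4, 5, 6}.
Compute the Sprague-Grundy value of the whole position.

3

Build the Grundy sequence for heap A with g(k) = mex{g(k−s) : s ∈ {1, 7}, s ≤ k}:
k:     0  1  2  3  4  5  6  7  8  9 10 11 12 13
g(k):  0  1  0  1  0  1  0  1  0  1  0  1  0  1
So g(13) = 1.
Heap B is a plain Nim heap of size 4, so its Grundy value is 4.
Heap C is a plain Nim heap of size 4, so its Grundy value is 4.
For heap D, compute g(0), g(1), … with moves {4, 5, 6}:
k:     0  1  2  3  4  5  6  7  8
g(k):  0  0  0  0  1  1  1  1  2
So g(8) = 2.
The value of a disjunctive sum is the nim-sum of the parts.
Combined value = 1 XOR 4 XOR 4 XOR 2 = 3.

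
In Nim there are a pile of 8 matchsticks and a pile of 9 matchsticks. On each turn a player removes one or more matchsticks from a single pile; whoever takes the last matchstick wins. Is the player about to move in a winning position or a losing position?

Nim-sum: 8 ^ 9 = 1.
The nim-sum is 1 ≠ 0, so this is an N-position: the player to move can win.

Winning position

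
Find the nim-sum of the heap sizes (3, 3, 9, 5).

12

Nim-sum: 3 XOR 3 XOR 9 XOR 5 = 12.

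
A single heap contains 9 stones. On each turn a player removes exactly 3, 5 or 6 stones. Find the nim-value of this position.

0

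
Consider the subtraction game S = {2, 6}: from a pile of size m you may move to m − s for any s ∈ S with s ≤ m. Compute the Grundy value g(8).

0

Compute g(0), g(1), … for moves {2, 6}:
g(0) = mex{} = 0
g(1) = mex{} = 0
g(2) = mex{0} = 1
g(3) = mex{0} = 1
g(4) = mex{1} = 0
g(5) = mex{1} = 0
g(6) = mex{0} = 1
g(7) = mex{0} = 1
g(8) = mex{1} = 0
So g(8) = 0.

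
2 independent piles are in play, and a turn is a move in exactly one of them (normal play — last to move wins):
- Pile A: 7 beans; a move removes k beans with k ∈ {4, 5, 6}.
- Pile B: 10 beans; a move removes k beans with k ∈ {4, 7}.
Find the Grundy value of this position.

3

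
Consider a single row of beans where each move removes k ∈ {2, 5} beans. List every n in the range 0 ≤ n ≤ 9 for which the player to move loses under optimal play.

0, 1, 4, 7, 8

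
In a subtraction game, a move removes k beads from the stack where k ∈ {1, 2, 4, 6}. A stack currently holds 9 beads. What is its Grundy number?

1

Grundy values for subtraction set {1, 2, 4, 6}:
k:     0  1  2  3  4  5  6  7  8  9
g(k):  0  1  2  0  1  2  3  4  0  1
So g(9) = 1.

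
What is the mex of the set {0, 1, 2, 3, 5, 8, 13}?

4

The values 0, 1, 2, 3 are all present; 4 is the first non-negative integer missing from the set.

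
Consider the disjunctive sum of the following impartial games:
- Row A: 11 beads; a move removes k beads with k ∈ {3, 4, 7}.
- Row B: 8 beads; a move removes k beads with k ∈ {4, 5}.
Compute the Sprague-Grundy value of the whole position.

2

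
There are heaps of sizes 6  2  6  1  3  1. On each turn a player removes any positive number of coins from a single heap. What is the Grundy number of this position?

1

Nim-sum: 6 ^ 2 ^ 6 ^ 1 ^ 3 ^ 1 = 1.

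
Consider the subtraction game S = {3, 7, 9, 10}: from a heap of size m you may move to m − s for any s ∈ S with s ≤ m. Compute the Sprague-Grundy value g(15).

Compute g(0), g(1), … for moves {3, 7, 9, 10}:
k:     0  1  2  3  4  5  6  7  8  9 10 11 12 13 14 15
g(k):  0  0  0  1  1  1  0  2  2  1  3  3  2  2  0  3
So g(15) = 3.

3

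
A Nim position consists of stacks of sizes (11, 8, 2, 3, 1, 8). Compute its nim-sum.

Compute the nim-sum pairwise:
11 XOR 8 = 3
3 XOR 2 = 1
1 XOR 3 = 2
2 XOR 1 = 3
3 XOR 8 = 11

11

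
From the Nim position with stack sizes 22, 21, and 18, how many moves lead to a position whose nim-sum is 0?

3

Compute the nim-sum pairwise:
22 ⊕ 21 = 3
3 ⊕ 18 = 17
The overall nim-sum is X = 17. A stack of size p has a winning move iff p XOR X < p (reduce it to p XOR X).
  22: 22 XOR 17 = 7 < 22 — winning move (to 7).
  21: 21 XOR 17 = 4 < 21 — winning move (to 4).
  18: 18 XOR 17 = 3 < 18 — winning move (to 3).
That gives 3 winning moves.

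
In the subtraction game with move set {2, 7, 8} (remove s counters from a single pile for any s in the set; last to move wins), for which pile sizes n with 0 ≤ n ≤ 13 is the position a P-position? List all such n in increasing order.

0, 1, 4, 5, 10

Build the Grundy sequence with g(k) = mex{g(k−s) : s ∈ {2, 7, 8}, s ≤ k}:
g(0) = mex{} = 0
g(1) = mex{} = 0
g(2) = mex{0} = 1
g(3) = mex{0} = 1
g(4) = mex{1} = 0
g(5) = mex{1} = 0
g(6) = mex{0} = 1
g(7) = mex{0} = 1
g(8) = mex{0,1} = 2
g(9) = mex{0,1} = 2
g(10) = mex{1,2} = 0
g(11) = mex{0,1,2} = 3
g(12) = mex{0} = 1
g(13) = mex{0,1,3} = 2
The P-positions (g = 0) in 0..13 are 0, 1, 4, 5, 10.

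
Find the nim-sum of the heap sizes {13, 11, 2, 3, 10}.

Nim-sum: 13 ⊕ 11 ⊕ 2 ⊕ 3 ⊕ 10 = 13.

13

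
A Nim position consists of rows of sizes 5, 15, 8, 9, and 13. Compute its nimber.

6

Bitwise XOR of the heap sizes:
  0101  (5)
  1111  (15)
  1000  (8)
  1001  (9)
  1101  (13)
  ----
  0110  (6)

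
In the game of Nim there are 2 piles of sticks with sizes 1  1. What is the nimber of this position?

0

In binary:
  1  (1)
  1  (1)
  -
  0  (0)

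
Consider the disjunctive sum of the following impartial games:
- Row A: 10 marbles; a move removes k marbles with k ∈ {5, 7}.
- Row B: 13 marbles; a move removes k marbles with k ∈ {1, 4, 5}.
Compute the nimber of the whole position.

1

Build the Grundy sequence for row A with g(k) = mex{g(k−s) : s ∈ {5, 7}, s ≤ k}:
g(0) = mex{} = 0
g(1) = mex{} = 0
g(2) = mex{} = 0
g(3) = mex{} = 0
g(4) = mex{} = 0
g(5) = mex{0} = 1
g(6) = mex{0} = 1
g(7) = mex{0} = 1
g(8) = mex{0} = 1
g(9) = mex{0} = 1
g(10) = mex{0,1} = 2
So g(10) = 2.
For row B, compute g(0), g(1), … with moves {1, 4, 5}:
g(0) = mex{} = 0
g(1) = mex{0} = 1
g(2) = mex{1} = 0
g(3) = mex{0} = 1
g(4) = mex{0,1} = 2
g(5) = mex{0,1,2} = 3
g(6) = mex{0,1,3} = 2
g(7) = mex{0,1,2} = 3
g(8) = mex{1,2,3} = 0
g(9) = mex{0,2,3} = 1
g(10) = mex{1,2,3} = 0
g(11) = mex{0,2,3} = 1
g(12) = mex{0,1,3} = 2
g(13) = mex{0,1,2} = 3
So g(13) = 3.
The value of a disjunctive sum is the nim-sum of the parts.
Combined value = 2 ⊕ 3 = 1.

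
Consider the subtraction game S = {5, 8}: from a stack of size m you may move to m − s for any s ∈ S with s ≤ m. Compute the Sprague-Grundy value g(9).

1

Build the Grundy sequence with g(k) = mex{g(k−s) : s ∈ {5, 8}, s ≤ k}:
k:     0  1  2  3  4  5  6  7  8  9
g(k):  0  0  0  0  0  1  1  1  1  1
So g(9) = 1.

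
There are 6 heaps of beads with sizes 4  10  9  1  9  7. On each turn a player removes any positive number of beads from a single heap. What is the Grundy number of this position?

8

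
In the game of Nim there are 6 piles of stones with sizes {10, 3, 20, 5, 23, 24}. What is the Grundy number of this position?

23

Compute the nim-sum pairwise:
10 ^ 3 = 9
9 ^ 20 = 29
29 ^ 5 = 24
24 ^ 23 = 15
15 ^ 24 = 23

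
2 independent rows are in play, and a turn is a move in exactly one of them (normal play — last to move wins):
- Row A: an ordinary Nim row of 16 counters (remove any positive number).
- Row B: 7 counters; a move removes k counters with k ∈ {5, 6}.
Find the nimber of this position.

17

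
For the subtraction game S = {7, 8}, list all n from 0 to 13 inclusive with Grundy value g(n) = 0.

Compute g(0), g(1), … for moves {7, 8}:
g(0) = mex{} = 0
g(1) = mex{} = 0
g(2) = mex{} = 0
g(3) = mex{} = 0
g(4) = mex{} = 0
g(5) = mex{} = 0
g(6) = mex{} = 0
g(7) = mex{0} = 1
g(8) = mex{0} = 1
g(9) = mex{0} = 1
g(10) = mex{0} = 1
g(11) = mex{0} = 1
g(12) = mex{0} = 1
g(13) = mex{0} = 1
The P-positions (g = 0) in 0..13 are 0, 1, 2, 3, 4, 5, 6.

0, 1, 2, 3, 4, 5, 6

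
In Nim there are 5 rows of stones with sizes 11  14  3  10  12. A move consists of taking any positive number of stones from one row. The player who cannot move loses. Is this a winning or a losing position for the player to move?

Losing position

Compute the nim-sum pairwise:
11 ⊕ 14 = 5
5 ⊕ 3 = 6
6 ⊕ 10 = 12
12 ⊕ 12 = 0
The nim-sum is 0, so this is a P-position: the player to move is in a losing position under optimal play.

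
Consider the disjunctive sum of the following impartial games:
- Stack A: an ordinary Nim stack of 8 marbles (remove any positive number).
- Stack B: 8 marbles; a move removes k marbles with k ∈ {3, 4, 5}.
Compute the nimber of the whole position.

8

Stack A is a plain Nim stack of size 8, so its Grundy value is 8.
Build the Grundy sequence for stack B with g(k) = mex{g(k−s) : s ∈ {3, 4, 5}, s ≤ k}:
k:     0  1  2  3  4  5  6  7  8
g(k):  0  0  0  1  1  1  2  2  0
So g(8) = 0.
By the Sprague-Grundy theorem, the Grundy value of a sum of independent games is the XOR of the component values.
Combined value = 8 XOR 0 = 8.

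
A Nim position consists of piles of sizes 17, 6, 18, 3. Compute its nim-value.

Compute the nim-sum pairwise:
17 ^ 6 = 23
23 ^ 18 = 5
5 ^ 3 = 6

6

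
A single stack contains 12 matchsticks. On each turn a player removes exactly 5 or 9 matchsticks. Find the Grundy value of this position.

2

Build the Grundy sequence with g(k) = mex{g(k−s) : s ∈ {5, 9}, s ≤ k}:
g(0) = mex{} = 0
g(1) = mex{} = 0
g(2) = mex{} = 0
g(3) = mex{} = 0
g(4) = mex{} = 0
g(5) = mex{0} = 1
g(6) = mex{0} = 1
g(7) = mex{0} = 1
g(8) = mex{0} = 1
g(9) = mex{0} = 1
g(10) = mex{0,1} = 2
g(11) = mex{0,1} = 2
g(12) = mex{0,1} = 2
So g(12) = 2.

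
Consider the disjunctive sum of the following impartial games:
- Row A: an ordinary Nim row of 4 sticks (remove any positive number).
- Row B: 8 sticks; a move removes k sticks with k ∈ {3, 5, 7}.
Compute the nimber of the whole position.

6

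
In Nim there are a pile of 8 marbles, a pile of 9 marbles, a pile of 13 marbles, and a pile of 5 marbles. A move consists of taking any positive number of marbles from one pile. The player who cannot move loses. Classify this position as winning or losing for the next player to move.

Winning position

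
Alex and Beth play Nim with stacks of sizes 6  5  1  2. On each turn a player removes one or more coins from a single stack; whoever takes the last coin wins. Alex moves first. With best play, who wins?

In binary:
  110  (6)
  101  (5)
  001  (1)
  010  (2)
  ---
  000  (0)
The nim-sum is 0, so this is a P-position: the player to move is in a losing position under optimal play; Alex is about to move from it and so loses — Beth wins.

Beth wins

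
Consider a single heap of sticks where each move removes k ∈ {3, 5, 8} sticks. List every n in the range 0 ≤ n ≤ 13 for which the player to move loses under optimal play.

0, 1, 2, 11, 12, 13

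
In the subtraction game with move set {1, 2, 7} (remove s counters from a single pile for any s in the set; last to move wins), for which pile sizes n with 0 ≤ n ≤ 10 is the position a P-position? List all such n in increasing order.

Build the Grundy sequence with g(k) = mex{g(k−s) : s ∈ {1, 2, 7}, s ≤ k}:
g(0) = mex{} = 0
g(1) = mex{0} = 1
g(2) = mex{0,1} = 2
g(3) = mex{1,2} = 0
g(4) = mex{0,2} = 1
g(5) = mex{0,1} = 2
g(6) = mex{1,2} = 0
g(7) = mex{0,2} = 1
g(8) = mex{0,1} = 2
g(9) = mex{1,2} = 0
g(10) = mex{0,2} = 1
The P-positions (g = 0) in 0..10 are 0, 3, 6, 9.

0, 3, 6, 9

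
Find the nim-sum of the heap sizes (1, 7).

6

Bitwise XOR of the heap sizes:
  001  (1)
  111  (7)
  ---
  110  (6)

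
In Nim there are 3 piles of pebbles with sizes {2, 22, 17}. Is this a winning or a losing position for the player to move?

Compute the nim-sum pairwise:
2 XOR 22 = 20
20 XOR 17 = 5
The nim-sum is 5 ≠ 0, so this is an N-position: the player to move can win.

Winning position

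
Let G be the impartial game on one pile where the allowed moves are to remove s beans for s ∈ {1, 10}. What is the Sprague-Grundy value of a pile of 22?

0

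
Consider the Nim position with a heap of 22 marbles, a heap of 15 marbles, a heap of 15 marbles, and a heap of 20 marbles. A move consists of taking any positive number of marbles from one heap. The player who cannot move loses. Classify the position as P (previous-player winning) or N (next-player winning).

N-position

Nim-sum: 22 XOR 15 XOR 15 XOR 20 = 2.
The nim-sum is 2 ≠ 0, so this is an N-position: the player to move can win.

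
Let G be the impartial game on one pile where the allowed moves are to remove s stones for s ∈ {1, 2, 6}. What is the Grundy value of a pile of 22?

1

Grundy values for subtraction set {1, 2, 6}:
k:     0  1  2  3  4  5  6  7  8  9 10 11 12 13 14 15 16 17 18 19 20 21 22
g(k):  0  1  2  0  1  2  3  0  1  2  0  1  2  3  0  1  2  0  1  2  3  0  1
So g(22) = 1.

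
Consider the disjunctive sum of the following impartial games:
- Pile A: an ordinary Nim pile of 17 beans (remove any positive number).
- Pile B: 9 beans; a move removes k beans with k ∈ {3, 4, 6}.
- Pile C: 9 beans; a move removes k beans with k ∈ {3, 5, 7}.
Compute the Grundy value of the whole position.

18

Pile A is a plain Nim pile of size 17, so its Grundy value is 17.
Build the Grundy sequence for pile B with g(k) = mex{g(k−s) : s ∈ {3, 4, 6}, s ≤ k}:
g(0) = mex{} = 0
g(1) = mex{} = 0
g(2) = mex{} = 0
g(3) = mex{0} = 1
g(4) = mex{0} = 1
g(5) = mex{0} = 1
g(6) = mex{0,1} = 2
g(7) = mex{0,1} = 2
g(8) = mex{0,1} = 2
g(9) = mex{1,2} = 0
So g(9) = 0.
Build the Grundy sequence for pile C with g(k) = mex{g(k−s) : s ∈ {3, 5, 7}, s ≤ k}:
g(0) = mex{} = 0
g(1) = mex{} = 0
g(2) = mex{} = 0
g(3) = mex{0} = 1
g(4) = mex{0} = 1
g(5) = mex{0} = 1
g(6) = mex{0,1} = 2
g(7) = mex{0,1} = 2
g(8) = mex{0,1} = 2
g(9) = mex{0,1,2} = 3
So g(9) = 3.
The value of a disjunctive sum is the nim-sum of the parts.
Combined value = 17 XOR 0 XOR 3 = 18.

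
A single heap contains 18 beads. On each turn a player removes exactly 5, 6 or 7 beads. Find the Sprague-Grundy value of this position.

1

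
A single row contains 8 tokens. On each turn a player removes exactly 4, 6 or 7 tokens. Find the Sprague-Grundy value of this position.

2

Grundy values for subtraction set {4, 6, 7}:
g(0) = mex{} = 0
g(1) = mex{} = 0
g(2) = mex{} = 0
g(3) = mex{} = 0
g(4) = mex{0} = 1
g(5) = mex{0} = 1
g(6) = mex{0} = 1
g(7) = mex{0} = 1
g(8) = mex{0,1} = 2
So g(8) = 2.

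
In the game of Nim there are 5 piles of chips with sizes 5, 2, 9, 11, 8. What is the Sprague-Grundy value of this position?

Nim-sum: 5 ⊕ 2 ⊕ 9 ⊕ 11 ⊕ 8 = 13.

13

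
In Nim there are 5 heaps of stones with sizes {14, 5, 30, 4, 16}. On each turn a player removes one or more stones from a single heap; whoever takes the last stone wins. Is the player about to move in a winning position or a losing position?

Bitwise XOR of the heap sizes:
  01110  (14)
  00101  (5)
  11110  (30)
  00100  (4)
  10000  (16)
  -----
  00001  (1)
The nim-sum is 1 ≠ 0, so this is an N-position: the player to move can win.

Winning position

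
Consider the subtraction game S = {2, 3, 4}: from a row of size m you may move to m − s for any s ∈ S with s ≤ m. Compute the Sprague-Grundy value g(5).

2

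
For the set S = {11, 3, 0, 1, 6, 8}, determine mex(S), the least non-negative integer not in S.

The values 0, 1 are all present; 2 is the first non-negative integer missing from the set.

2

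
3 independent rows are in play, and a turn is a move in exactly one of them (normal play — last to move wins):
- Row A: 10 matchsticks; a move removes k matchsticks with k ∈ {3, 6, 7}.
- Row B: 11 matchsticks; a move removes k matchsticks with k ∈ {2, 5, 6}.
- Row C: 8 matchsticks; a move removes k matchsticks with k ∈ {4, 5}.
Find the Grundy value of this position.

For row A, compute g(0), g(1), … with moves {3, 6, 7}:
k:     0  1  2  3  4  5  6  7  8  9 10
g(k):  0  0  0  1  1  1  2  2  2  3  0
So g(10) = 0.
Grundy values for row B (subtraction set {2, 5, 6}):
k:     0  1  2  3  4  5  6  7  8  9 10 11
g(k):  0  0  1  1  0  2  1  3  0  2  1  0
So g(11) = 0.
For row C, compute g(0), g(1), … with moves {4, 5}:
g(0) = mex{} = 0
g(1) = mex{} = 0
g(2) = mex{} = 0
g(3) = mex{} = 0
g(4) = mex{0} = 1
g(5) = mex{0} = 1
g(6) = mex{0} = 1
g(7) = mex{0} = 1
g(8) = mex{0,1} = 2
So g(8) = 2.
By the Sprague-Grundy theorem, the Grundy value of a sum of independent games is the XOR of the component values.
Combined value = 0 XOR 0 XOR 2 = 2.

2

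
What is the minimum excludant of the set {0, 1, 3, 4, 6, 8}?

2

The values 0, 1 are all present; 2 is the first non-negative integer missing from the set.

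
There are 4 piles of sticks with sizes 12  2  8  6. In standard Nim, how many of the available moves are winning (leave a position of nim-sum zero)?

0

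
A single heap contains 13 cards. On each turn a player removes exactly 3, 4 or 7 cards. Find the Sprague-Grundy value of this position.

1

Compute g(0), g(1), … for moves {3, 4, 7}:
g(0) = mex{} = 0
g(1) = mex{} = 0
g(2) = mex{} = 0
g(3) = mex{0} = 1
g(4) = mex{0} = 1
g(5) = mex{0} = 1
g(6) = mex{0,1} = 2
g(7) = mex{0,1} = 2
g(8) = mex{0,1} = 2
g(9) = mex{0,1,2} = 3
g(10) = mex{1,2} = 0
g(11) = mex{1,2} = 0
g(12) = mex{1,2,3} = 0
g(13) = mex{0,2,3} = 1
So g(13) = 1.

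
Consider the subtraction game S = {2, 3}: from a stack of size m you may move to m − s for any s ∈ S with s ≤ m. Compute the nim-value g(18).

Build the Grundy sequence with g(k) = mex{g(k−s) : s ∈ {2, 3}, s ≤ k}:
k:     0  1  2  3  4  5  6  7  8  9 10 11 12 13 14 15 16 17 18
g(k):  0  0  1  1  2  0  0  1  1  2  0  0  1  1  2  0  0  1  1
So g(18) = 1.

1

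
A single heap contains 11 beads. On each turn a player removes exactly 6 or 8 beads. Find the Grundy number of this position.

Compute g(0), g(1), … for moves {6, 8}:
g(0) = mex{} = 0
g(1) = mex{} = 0
g(2) = mex{} = 0
g(3) = mex{} = 0
g(4) = mex{} = 0
g(5) = mex{} = 0
g(6) = mex{0} = 1
g(7) = mex{0} = 1
g(8) = mex{0} = 1
g(9) = mex{0} = 1
g(10) = mex{0} = 1
g(11) = mex{0} = 1
So g(11) = 1.

1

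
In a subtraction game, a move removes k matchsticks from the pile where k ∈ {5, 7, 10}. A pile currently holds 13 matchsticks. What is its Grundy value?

Compute g(0), g(1), … for moves {5, 7, 10}:
g(0) = mex{} = 0
g(1) = mex{} = 0
g(2) = mex{} = 0
g(3) = mex{} = 0
g(4) = mex{} = 0
g(5) = mex{0} = 1
g(6) = mex{0} = 1
g(7) = mex{0} = 1
g(8) = mex{0} = 1
g(9) = mex{0} = 1
g(10) = mex{0,1} = 2
g(11) = mex{0,1} = 2
g(12) = mex{0,1} = 2
g(13) = mex{0,1} = 2
So g(13) = 2.

2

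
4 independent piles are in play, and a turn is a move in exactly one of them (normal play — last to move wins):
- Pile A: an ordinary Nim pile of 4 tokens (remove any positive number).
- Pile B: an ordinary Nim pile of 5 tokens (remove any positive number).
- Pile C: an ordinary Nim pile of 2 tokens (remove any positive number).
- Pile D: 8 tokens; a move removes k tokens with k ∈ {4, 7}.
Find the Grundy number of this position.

Pile A is a plain Nim pile of size 4, so its Grundy value is 4.
Pile B is a plain Nim pile of size 5, so its Grundy value is 5.
Pile C is a plain Nim pile of size 2, so its Grundy value is 2.
Build the Grundy sequence for pile D with g(k) = mex{g(k−s) : s ∈ {4, 7}, s ≤ k}:
k:     0  1  2  3  4  5  6  7  8
g(k):  0  0  0  0  1  1  1  1  2
So g(8) = 2.
By the Sprague-Grundy theorem, the Grundy value of a sum of independent games is the XOR of the component values.
Combined value = 4 ⊕ 5 ⊕ 2 ⊕ 2 = 1.

1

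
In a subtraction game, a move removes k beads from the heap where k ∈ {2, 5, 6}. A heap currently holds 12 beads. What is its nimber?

Grundy values for subtraction set {2, 5, 6}:
g(0) = mex{} = 0
g(1) = mex{} = 0
g(2) = mex{0} = 1
g(3) = mex{0} = 1
g(4) = mex{1} = 0
g(5) = mex{0,1} = 2
g(6) = mex{0} = 1
g(7) = mex{0,1,2} = 3
g(8) = mex{1} = 0
g(9) = mex{0,1,3} = 2
g(10) = mex{0,2} = 1
g(11) = mex{1,2} = 0
g(12) = mex{1,3} = 0
So g(12) = 0.

0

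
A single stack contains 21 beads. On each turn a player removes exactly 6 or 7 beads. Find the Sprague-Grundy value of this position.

1

Grundy values for subtraction set {6, 7}:
k:     0  1  2  3  4  5  6  7  8  9 10 11 12 13 14 15 16 17 18 19 20 21
g(k):  0  0  0  0  0  0  1  1  1  1  1  1  2  0  0  0  0  0  0  1  1  1
So g(21) = 1.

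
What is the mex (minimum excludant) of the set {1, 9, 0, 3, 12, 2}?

4

The values 0, 1, 2, 3 are all present; 4 is the first non-negative integer missing from the set.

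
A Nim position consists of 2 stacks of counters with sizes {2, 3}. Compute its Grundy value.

Write each in binary and XOR column by column:
  10  (2)
  11  (3)
  --
  01  (1)

1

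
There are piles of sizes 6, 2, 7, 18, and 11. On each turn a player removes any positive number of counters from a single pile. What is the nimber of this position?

26

Bitwise XOR of the heap sizes:
  00110  (6)
  00010  (2)
  00111  (7)
  10010  (18)
  01011  (11)
  -----
  11010  (26)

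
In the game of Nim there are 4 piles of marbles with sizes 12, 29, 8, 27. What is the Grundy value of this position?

Nim-sum: 12 ^ 29 ^ 8 ^ 27 = 2.

2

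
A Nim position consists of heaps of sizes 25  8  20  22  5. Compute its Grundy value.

22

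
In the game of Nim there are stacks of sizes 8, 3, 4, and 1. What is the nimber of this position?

14

In binary:
  1000  (8)
  0011  (3)
  0100  (4)
  0001  (1)
  ----
  1110  (14)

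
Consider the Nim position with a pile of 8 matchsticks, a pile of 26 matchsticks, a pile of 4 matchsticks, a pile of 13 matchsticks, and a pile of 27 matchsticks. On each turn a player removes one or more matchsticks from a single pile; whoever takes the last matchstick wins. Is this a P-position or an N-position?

Nim-sum: 8 ^ 26 ^ 4 ^ 13 ^ 27 = 0.
The nim-sum is 0, so this is a P-position: the player to move is in a losing position under optimal play.

P-position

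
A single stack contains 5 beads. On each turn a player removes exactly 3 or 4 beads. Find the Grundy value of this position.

1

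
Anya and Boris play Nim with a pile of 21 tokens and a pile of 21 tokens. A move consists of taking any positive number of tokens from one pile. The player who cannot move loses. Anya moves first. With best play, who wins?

Compute the nim-sum pairwise:
21 XOR 21 = 0
The nim-sum is 0, so this is a P-position: the player to move is in a losing position under optimal play; Anya is about to move from it and so loses — Boris wins.

Boris wins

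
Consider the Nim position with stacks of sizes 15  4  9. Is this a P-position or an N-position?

Nim-sum: 15 ^ 4 ^ 9 = 2.
The nim-sum is 2 ≠ 0, so this is an N-position: the player to move can win.

N-position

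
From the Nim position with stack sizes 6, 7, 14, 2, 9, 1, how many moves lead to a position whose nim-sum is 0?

3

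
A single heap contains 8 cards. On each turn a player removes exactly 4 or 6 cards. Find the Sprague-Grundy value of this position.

Grundy values for subtraction set {4, 6}:
k:     0  1  2  3  4  5  6  7  8
g(k):  0  0  0  0  1  1  1  1  2
So g(8) = 2.

2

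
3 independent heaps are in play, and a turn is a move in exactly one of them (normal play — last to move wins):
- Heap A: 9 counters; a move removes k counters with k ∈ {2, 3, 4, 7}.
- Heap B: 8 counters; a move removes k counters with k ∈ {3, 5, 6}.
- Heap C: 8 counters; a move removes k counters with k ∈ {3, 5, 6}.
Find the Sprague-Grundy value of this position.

4

For heap A, compute g(0), g(1), … with moves {2, 3, 4, 7}:
g(0) = mex{} = 0
g(1) = mex{} = 0
g(2) = mex{0} = 1
g(3) = mex{0} = 1
g(4) = mex{0,1} = 2
g(5) = mex{0,1} = 2
g(6) = mex{1,2} = 0
g(7) = mex{0,1,2} = 3
g(8) = mex{0,2} = 1
g(9) = mex{0,1,2,3} = 4
So g(9) = 4.
For heap B, compute g(0), g(1), … with moves {3, 5, 6}:
g(0) = mex{} = 0
g(1) = mex{} = 0
g(2) = mex{} = 0
g(3) = mex{0} = 1
g(4) = mex{0} = 1
g(5) = mex{0} = 1
g(6) = mex{0,1} = 2
g(7) = mex{0,1} = 2
g(8) = mex{0,1} = 2
So g(8) = 2.
Grundy values for heap C (subtraction set {3, 5, 6}):
g(0) = mex{} = 0
g(1) = mex{} = 0
g(2) = mex{} = 0
g(3) = mex{0} = 1
g(4) = mex{0} = 1
g(5) = mex{0} = 1
g(6) = mex{0,1} = 2
g(7) = mex{0,1} = 2
g(8) = mex{0,1} = 2
So g(8) = 2.
By the Sprague-Grundy theorem, the Grundy value of a sum of independent games is the XOR of the component values.
Combined value = 4 ⊕ 2 ⊕ 2 = 4.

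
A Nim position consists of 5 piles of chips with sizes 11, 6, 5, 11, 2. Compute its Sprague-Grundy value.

Compute the nim-sum pairwise:
11 ^ 6 = 13
13 ^ 5 = 8
8 ^ 11 = 3
3 ^ 2 = 1

1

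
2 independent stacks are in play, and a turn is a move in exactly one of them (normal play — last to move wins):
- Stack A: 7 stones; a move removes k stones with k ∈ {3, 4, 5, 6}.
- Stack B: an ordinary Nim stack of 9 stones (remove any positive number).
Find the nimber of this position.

Build the Grundy sequence for stack A with g(k) = mex{g(k−s) : s ∈ {3, 4, 5, 6}, s ≤ k}:
k:     0  1  2  3  4  5  6  7
g(k):  0  0  0  1  1  1  2  2
So g(7) = 2.
Stack B is a plain Nim stack of size 9, so its Grundy value is 9.
The value of a disjunctive sum is the nim-sum of the parts.
Combined value = 2 XOR 9 = 11.

11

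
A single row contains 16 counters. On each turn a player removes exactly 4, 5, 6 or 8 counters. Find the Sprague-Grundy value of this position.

Compute g(0), g(1), … for moves {4, 5, 6, 8}:
k:     0  1  2  3  4  5  6  7  8  9 10 11 12 13 14 15 16
g(k):  0  0  0  0  1  1  1  1  2  2  2  2  0  0  0  0  1
So g(16) = 1.

1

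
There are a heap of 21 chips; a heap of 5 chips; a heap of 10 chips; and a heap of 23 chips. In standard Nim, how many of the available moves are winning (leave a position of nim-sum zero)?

Nim-sum: 21 XOR 5 XOR 10 XOR 23 = 13.
The overall nim-sum is X = 13. A heap of size p has a winning move iff p XOR X < p (reduce it to p XOR X).
  21: 21 XOR 13 = 24 ≥ 21 — no move.
  5: 5 XOR 13 = 8 ≥ 5 — no move.
  10: 10 XOR 13 = 7 < 10 — winning move (to 7).
  23: 23 XOR 13 = 26 ≥ 23 — no move.
That gives 1 winning move.

1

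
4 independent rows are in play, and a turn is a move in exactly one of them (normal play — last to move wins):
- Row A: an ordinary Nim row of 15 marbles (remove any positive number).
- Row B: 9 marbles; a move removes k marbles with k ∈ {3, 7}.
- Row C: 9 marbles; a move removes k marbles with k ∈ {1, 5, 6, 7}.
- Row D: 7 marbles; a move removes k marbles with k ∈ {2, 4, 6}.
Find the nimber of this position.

14

Row A is a plain Nim row of size 15, so its Grundy value is 15.
Build the Grundy sequence for row B with g(k) = mex{g(k−s) : s ∈ {3, 7}, s ≤ k}:
g(0) = mex{} = 0
g(1) = mex{} = 0
g(2) = mex{} = 0
g(3) = mex{0} = 1
g(4) = mex{0} = 1
g(5) = mex{0} = 1
g(6) = mex{1} = 0
g(7) = mex{0,1} = 2
g(8) = mex{0,1} = 2
g(9) = mex{0} = 1
So g(9) = 1.
For row C, compute g(0), g(1), … with moves {1, 5, 6, 7}:
k:     0  1  2  3  4  5  6  7  8  9
g(k):  0  1  0  1  0  1  2  3  2  3
So g(9) = 3.
Grundy values for row D (subtraction set {2, 4, 6}):
g(0) = mex{} = 0
g(1) = mex{} = 0
g(2) = mex{0} = 1
g(3) = mex{0} = 1
g(4) = mex{0,1} = 2
g(5) = mex{0,1} = 2
g(6) = mex{0,1,2} = 3
g(7) = mex{0,1,2} = 3
So g(7) = 3.
The value of a disjunctive sum is the nim-sum of the parts.
Combined value = 15 ⊕ 1 ⊕ 3 ⊕ 3 = 14.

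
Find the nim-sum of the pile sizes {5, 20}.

17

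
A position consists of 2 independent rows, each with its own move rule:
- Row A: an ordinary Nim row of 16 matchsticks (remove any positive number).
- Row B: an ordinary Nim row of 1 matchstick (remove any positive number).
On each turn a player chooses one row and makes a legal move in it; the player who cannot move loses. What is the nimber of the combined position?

Row A is a plain Nim row of size 16, so its Grundy value is 16.
Row B is a plain Nim row of size 1, so its Grundy value is 1.
The value of a disjunctive sum is the nim-sum of the parts.
Combined value = 16 XOR 1 = 17.

17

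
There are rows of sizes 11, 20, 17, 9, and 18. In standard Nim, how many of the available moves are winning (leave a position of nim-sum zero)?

Write each in binary and XOR column by column:
  01011  (11)
  10100  (20)
  10001  (17)
  01001  (9)
  10010  (18)
  -----
  10101  (21)
The overall nim-sum is X = 21. A row of size p has a winning move iff p XOR X < p (reduce it to p XOR X).
  11: 11 XOR 21 = 30 ≥ 11 — no move.
  20: 20 XOR 21 = 1 < 20 — winning move (to 1).
  17: 17 XOR 21 = 4 < 17 — winning move (to 4).
  9: 9 XOR 21 = 28 ≥ 9 — no move.
  18: 18 XOR 21 = 7 < 18 — winning move (to 7).
That gives 3 winning moves.

3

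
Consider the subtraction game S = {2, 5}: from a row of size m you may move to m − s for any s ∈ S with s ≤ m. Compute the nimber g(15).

0

Build the Grundy sequence with g(k) = mex{g(k−s) : s ∈ {2, 5}, s ≤ k}:
k:     0  1  2  3  4  5  6  7  8  9 10 11 12 13 14 15
g(k):  0  0  1  1  0  2  1  0  0  1  1  0  2  1  0  0
So g(15) = 0.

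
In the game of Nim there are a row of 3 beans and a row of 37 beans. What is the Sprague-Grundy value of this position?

38

Compute the nim-sum pairwise:
3 XOR 37 = 38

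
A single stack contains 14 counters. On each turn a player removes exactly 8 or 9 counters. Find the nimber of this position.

Grundy values for subtraction set {8, 9}:
g(0) = mex{} = 0
g(1) = mex{} = 0
g(2) = mex{} = 0
g(3) = mex{} = 0
g(4) = mex{} = 0
g(5) = mex{} = 0
g(6) = mex{} = 0
g(7) = mex{} = 0
g(8) = mex{0} = 1
g(9) = mex{0} = 1
g(10) = mex{0} = 1
g(11) = mex{0} = 1
g(12) = mex{0} = 1
g(13) = mex{0} = 1
g(14) = mex{0} = 1
So g(14) = 1.

1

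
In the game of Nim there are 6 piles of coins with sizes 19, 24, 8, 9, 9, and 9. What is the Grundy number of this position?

10

Nim-sum: 19 ⊕ 24 ⊕ 8 ⊕ 9 ⊕ 9 ⊕ 9 = 10.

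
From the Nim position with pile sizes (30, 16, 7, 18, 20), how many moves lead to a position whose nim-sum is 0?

1

Compute the nim-sum pairwise:
30 ^ 16 = 14
14 ^ 7 = 9
9 ^ 18 = 27
27 ^ 20 = 15
The overall nim-sum is X = 15. A pile of size p has a winning move iff p XOR X < p (reduce it to p XOR X).
  30: 30 XOR 15 = 17 < 30 — winning move (to 17).
  16: 16 XOR 15 = 31 ≥ 16 — no move.
  7: 7 XOR 15 = 8 ≥ 7 — no move.
  18: 18 XOR 15 = 29 ≥ 18 — no move.
  20: 20 XOR 15 = 27 ≥ 20 — no move.
That gives 1 winning move.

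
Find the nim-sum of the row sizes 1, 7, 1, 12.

11

Nim-sum: 1 ⊕ 7 ⊕ 1 ⊕ 12 = 11.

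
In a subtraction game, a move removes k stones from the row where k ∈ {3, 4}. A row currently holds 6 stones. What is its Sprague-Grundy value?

Build the Grundy sequence with g(k) = mex{g(k−s) : s ∈ {3, 4}, s ≤ k}:
g(0) = mex{} = 0
g(1) = mex{} = 0
g(2) = mex{} = 0
g(3) = mex{0} = 1
g(4) = mex{0} = 1
g(5) = mex{0} = 1
g(6) = mex{0,1} = 2
So g(6) = 2.

2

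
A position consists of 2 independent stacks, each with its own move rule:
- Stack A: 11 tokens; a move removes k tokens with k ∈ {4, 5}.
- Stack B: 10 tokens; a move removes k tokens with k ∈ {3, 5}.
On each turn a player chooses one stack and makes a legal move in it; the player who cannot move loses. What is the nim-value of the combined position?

For stack A, compute g(0), g(1), … with moves {4, 5}:
k:     0  1  2  3  4  5  6  7  8  9 10 11
g(k):  0  0  0  0  1  1  1  1  2  0  0  0
So g(11) = 0.
For stack B, compute g(0), g(1), … with moves {3, 5}:
g(0) = mex{} = 0
g(1) = mex{} = 0
g(2) = mex{} = 0
g(3) = mex{0} = 1
g(4) = mex{0} = 1
g(5) = mex{0} = 1
g(6) = mex{0,1} = 2
g(7) = mex{0,1} = 2
g(8) = mex{1} = 0
g(9) = mex{1,2} = 0
g(10) = mex{1,2} = 0
So g(10) = 0.
By the Sprague-Grundy theorem, the Grundy value of a sum of independent games is the XOR of the component values.
Combined value = 0 XOR 0 = 0.

0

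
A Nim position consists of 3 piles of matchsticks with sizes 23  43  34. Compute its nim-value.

Nim-sum: 23 ⊕ 43 ⊕ 34 = 30.

30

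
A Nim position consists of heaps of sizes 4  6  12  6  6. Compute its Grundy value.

14

Bitwise XOR of the heap sizes:
  0100  (4)
  0110  (6)
  1100  (12)
  0110  (6)
  0110  (6)
  ----
  1110  (14)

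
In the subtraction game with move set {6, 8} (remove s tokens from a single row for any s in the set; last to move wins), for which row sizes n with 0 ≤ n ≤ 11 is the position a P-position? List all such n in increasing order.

0, 1, 2, 3, 4, 5

Build the Grundy sequence with g(k) = mex{g(k−s) : s ∈ {6, 8}, s ≤ k}:
g(0) = mex{} = 0
g(1) = mex{} = 0
g(2) = mex{} = 0
g(3) = mex{} = 0
g(4) = mex{} = 0
g(5) = mex{} = 0
g(6) = mex{0} = 1
g(7) = mex{0} = 1
g(8) = mex{0} = 1
g(9) = mex{0} = 1
g(10) = mex{0} = 1
g(11) = mex{0} = 1
The P-positions (g = 0) in 0..11 are 0, 1, 2, 3, 4, 5.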